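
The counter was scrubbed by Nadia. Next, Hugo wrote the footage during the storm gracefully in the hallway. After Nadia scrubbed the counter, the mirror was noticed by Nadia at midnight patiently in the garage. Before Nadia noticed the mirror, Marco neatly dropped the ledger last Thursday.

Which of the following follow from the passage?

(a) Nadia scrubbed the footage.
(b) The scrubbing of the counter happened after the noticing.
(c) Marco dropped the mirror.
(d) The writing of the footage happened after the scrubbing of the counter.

(d)

(a) Not entailed — Nadia scrubbed the counter, not the footage; the footage belongs to the writing event.
(b) Not entailed — the narrative places the scrubbing before the noticing, not after.
(c) Not entailed — Marco dropped the ledger, not the mirror; the mirror belongs to the noticing event.
(d) Entailed — the narrative places the scrubbing before the writing.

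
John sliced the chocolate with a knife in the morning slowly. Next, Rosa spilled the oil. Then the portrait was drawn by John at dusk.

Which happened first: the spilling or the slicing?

the slicing

The connectives place the slicing before the spilling.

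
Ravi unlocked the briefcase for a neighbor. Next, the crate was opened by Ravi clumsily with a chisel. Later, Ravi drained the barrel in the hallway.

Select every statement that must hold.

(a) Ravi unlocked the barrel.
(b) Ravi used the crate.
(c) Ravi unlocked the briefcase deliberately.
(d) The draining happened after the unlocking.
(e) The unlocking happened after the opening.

(d)

(a) Not entailed — Ravi unlocked the briefcase, not the barrel; the barrel belongs to the draining event.
(b) Not entailed — the crate is the patient, not an instrument — Ravi used a chisel.
(c) Not entailed — 'deliberately' adds information not in the original event.
(d) Entailed — the narrative places the unlocking before the draining.
(e) Not entailed — the narrative places the unlocking before the opening, not after.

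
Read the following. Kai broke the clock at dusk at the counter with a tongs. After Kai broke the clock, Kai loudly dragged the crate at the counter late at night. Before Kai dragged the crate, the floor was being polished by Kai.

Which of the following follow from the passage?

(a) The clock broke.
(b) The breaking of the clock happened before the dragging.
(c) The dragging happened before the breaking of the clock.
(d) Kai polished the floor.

(a) Entailed — 'Kai broke the clock' is causative; it entails the inchoative 'the clock broke'.
(b) Entailed — the narrative places the breaking before the dragging.
(c) Not entailed — the narrative places the breaking before the dragging, not after.
(d) Entailed — 'polish' is an activity; 'was polishing' entails that some polishing happened, so 'polished' holds.

(a), (b), (d)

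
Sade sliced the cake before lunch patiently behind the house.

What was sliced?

'the cake' marks the patient of the slicing event.

the cake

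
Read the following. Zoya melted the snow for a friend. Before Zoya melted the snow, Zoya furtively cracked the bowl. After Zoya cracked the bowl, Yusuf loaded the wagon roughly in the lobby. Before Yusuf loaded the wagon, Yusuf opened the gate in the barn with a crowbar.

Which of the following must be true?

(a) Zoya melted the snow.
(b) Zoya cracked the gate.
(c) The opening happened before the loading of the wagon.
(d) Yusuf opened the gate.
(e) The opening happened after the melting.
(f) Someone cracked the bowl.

(a), (c), (d), (f)

(a) Entailed — this follows by dropping conjuncts from the melting event's description.
(b) Not entailed — Zoya cracked the bowl, not the gate; the gate belongs to the opening event.
(c) Entailed — the narrative places the opening before the loading.
(d) Entailed — every conjunct here is already in the original opening event.
(e) Not entailed — the narrative doesn't order the melting relative to the opening.
(f) Entailed — dropping 'furtively' and generalizing the agent leaves a sub-description the original still satisfies.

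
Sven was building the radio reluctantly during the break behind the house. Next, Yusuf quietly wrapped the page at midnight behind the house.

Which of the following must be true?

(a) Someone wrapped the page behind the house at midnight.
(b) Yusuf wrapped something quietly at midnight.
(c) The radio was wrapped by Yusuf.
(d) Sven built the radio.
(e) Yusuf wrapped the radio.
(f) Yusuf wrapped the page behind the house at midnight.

(a) Entailed — dropping 'quietly' and generalizing the agent leaves a sub-description the original still satisfies.
(b) Entailed — dropping 'behind the house' and generalizing the patient leaves a sub-description the original still satisfies.
(c) Not entailed — Yusuf wrapped the page, not the radio; the radio belongs to the building event.
(d) Not entailed — 'was building' is progressive on an accomplishment; it does not entail the completed 'built'.
(e) Not entailed — Yusuf wrapped the page, not the radio; the radio belongs to the building event.
(f) Entailed — this follows by dropping conjuncts from the wrapping event's description.

(a), (b), (f)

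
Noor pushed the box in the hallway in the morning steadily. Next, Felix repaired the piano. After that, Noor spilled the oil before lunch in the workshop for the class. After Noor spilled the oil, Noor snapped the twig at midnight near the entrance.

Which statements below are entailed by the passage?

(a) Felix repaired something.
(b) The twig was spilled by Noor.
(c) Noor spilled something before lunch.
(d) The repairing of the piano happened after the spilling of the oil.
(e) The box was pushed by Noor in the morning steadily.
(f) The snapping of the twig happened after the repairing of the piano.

(a), (c), (e), (f)

(a) Entailed — generalizing the patient leaves a sub-description the original still satisfies.
(b) Not entailed — Noor spilled the oil, not the twig; the twig belongs to the snapping event.
(c) Entailed — the original entails any weakening of itself; this just drops 'for the class', 'in the workshop' and generalizes the patient.
(d) Not entailed — the narrative places the repairing before the spilling, not after.
(e) Entailed — dropping 'in the hallway' leaves a sub-description the original still satisfies.
(f) Entailed — the narrative places the repairing before the snapping.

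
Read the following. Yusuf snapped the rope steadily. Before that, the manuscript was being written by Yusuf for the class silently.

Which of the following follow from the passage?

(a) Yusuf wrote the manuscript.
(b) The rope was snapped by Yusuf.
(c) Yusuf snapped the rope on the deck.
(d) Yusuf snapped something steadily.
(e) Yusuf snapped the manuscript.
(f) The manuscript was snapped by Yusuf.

(b), (d)

(a) Not entailed — 'was writing' is progressive on an accomplishment; it does not entail the completed 'wrote'.
(b) Entailed — every conjunct here is already in the original snapping event.
(c) Not entailed — 'on the deck' adds information not in the original event.
(d) Entailed — generalizing the patient leaves a sub-description the original still satisfies.
(e) Not entailed — Yusuf snapped the rope, not the manuscript; the manuscript belongs to the writing event.
(f) Not entailed — Yusuf snapped the rope, not the manuscript; the manuscript belongs to the writing event.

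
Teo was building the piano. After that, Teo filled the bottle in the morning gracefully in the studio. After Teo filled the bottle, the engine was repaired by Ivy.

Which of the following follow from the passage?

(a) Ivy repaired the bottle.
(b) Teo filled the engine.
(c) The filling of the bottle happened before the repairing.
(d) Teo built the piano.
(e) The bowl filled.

(c)

(a) Not entailed — Ivy repaired the engine, not the bottle; the bottle belongs to the filling event.
(b) Not entailed — Teo filled the bottle, not the engine; the engine belongs to the repairing event.
(c) Entailed — the narrative places the filling before the repairing.
(d) Not entailed — 'was building' is progressive on an accomplishment; it does not entail the completed 'built'.
(e) Not entailed — the bottle is what filled, not the bowl.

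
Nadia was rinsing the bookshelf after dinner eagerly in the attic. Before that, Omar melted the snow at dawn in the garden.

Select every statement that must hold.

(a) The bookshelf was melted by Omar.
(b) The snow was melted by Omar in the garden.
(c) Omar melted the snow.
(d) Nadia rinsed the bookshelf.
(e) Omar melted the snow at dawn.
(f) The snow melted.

(b), (c), (d), (e), (f)

(a) Not entailed — Omar melted the snow, not the bookshelf; the bookshelf belongs to the rinsing event.
(b) Entailed — this follows by dropping conjuncts from the melting event's description.
(c) Entailed — every conjunct here is already in the original melting event.
(d) Entailed — 'rinse' is an activity; 'was rinsing' entails that some rinsing happened, so 'rinsed' holds.
(e) Entailed — the original entails any weakening of itself; this just drops 'in the garden'.
(f) Entailed — 'Omar melted the snow' is causative; it entails the inchoative 'the snow melted'.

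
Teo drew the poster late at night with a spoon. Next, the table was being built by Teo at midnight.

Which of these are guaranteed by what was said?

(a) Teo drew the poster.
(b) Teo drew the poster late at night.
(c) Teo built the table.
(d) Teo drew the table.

(a), (b)

(a) Entailed — every conjunct here is already in the original drawing event.
(b) Entailed — this follows by dropping conjuncts from the drawing event's description.
(c) Not entailed — 'was building' is progressive on an accomplishment; it does not entail the completed 'built'.
(d) Not entailed — Teo drew the poster, not the table; the table belongs to the building event.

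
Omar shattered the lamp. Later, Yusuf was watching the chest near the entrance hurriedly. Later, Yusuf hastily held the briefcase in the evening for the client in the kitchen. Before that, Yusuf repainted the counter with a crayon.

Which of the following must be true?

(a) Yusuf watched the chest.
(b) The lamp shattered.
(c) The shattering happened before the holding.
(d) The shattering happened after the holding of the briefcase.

(a) Entailed — 'watch' is an activity; 'was watching' entails that some watching happened, so 'watched' holds.
(b) Entailed — 'Omar shattered the lamp' is causative; it entails the inchoative 'the lamp shattered'.
(c) Entailed — the narrative places the shattering before the holding.
(d) Not entailed — the narrative places the shattering before the holding, not after.

(a), (b), (c)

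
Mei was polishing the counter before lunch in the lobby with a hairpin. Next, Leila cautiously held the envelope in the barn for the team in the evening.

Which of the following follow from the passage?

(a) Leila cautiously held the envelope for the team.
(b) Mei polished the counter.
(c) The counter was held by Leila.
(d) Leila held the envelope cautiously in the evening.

(a) Entailed — the original entails any weakening of itself; this just drops 'in the evening', 'in the barn'.
(b) Entailed — 'polish' is an activity; 'was polishing' entails that some polishing happened, so 'polished' holds.
(c) Not entailed — Leila held the envelope, not the counter; the counter belongs to the polishing event.
(d) Entailed — every conjunct here is already in the original holding event.

(a), (b), (d)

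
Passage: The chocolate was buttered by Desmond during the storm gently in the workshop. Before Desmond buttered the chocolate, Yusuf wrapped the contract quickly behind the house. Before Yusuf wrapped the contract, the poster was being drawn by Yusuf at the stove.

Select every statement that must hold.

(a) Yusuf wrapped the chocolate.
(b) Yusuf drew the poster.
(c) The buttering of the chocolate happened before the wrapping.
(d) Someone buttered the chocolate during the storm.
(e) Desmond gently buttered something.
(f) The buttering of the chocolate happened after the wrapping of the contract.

(d), (e), (f)

(a) Not entailed — Yusuf wrapped the contract, not the chocolate; the chocolate belongs to the buttering event.
(b) Not entailed — 'was drawing' is progressive on an accomplishment; it does not entail the completed 'drew'.
(c) Not entailed — the narrative places the wrapping before the buttering, not after.
(d) Entailed — this follows by dropping conjuncts from the buttering event's description.
(e) Entailed — this follows by dropping conjuncts from the buttering event's description.
(f) Entailed — the narrative places the wrapping before the buttering.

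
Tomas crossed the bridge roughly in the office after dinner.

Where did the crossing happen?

in the office

'in the office' marks the location of the crossing event.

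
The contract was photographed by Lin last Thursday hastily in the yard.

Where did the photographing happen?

in the yard

'in the yard' marks the location of the photographing event.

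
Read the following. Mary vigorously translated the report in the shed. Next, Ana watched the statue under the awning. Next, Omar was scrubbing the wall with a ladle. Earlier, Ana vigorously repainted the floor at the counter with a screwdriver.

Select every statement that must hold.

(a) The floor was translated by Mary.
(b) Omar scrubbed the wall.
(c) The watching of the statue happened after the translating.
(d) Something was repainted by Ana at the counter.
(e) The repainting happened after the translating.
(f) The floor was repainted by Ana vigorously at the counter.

(b), (c), (d), (f)

(a) Not entailed — Mary translated the report, not the floor; the floor belongs to the repainting event.
(b) Entailed — 'scrub' is an activity; 'was scrubbing' entails that some scrubbing happened, so 'scrubbed' holds.
(c) Entailed — the narrative places the translating before the watching.
(d) Entailed — the original entails any weakening of itself; this just drops 'vigorously', 'with a screwdriver' and generalizes the patient.
(e) Not entailed — the narrative doesn't order the translating relative to the repainting.
(f) Entailed — every conjunct here is already in the original repainting event.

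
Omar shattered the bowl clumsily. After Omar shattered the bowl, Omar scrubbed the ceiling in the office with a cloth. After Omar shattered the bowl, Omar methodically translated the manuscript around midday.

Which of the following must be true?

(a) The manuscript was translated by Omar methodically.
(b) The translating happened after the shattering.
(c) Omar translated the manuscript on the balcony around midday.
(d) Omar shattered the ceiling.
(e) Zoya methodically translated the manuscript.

(a), (b)

(a) Entailed — this follows by dropping conjuncts from the translating event's description.
(b) Entailed — the narrative places the shattering before the translating.
(c) Not entailed — 'on the balcony' adds information not in the original event.
(d) Not entailed — Omar shattered the bowl, not the ceiling; the ceiling belongs to the scrubbing event.
(e) Not entailed — the passage has Omar translating the manuscript, not Zoya.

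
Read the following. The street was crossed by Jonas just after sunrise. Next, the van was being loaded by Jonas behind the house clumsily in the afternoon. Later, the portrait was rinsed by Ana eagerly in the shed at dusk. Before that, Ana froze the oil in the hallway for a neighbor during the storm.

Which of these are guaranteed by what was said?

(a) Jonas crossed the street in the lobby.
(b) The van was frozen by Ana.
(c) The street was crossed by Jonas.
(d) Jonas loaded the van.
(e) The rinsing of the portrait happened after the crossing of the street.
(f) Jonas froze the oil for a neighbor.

(a) Not entailed — 'in the lobby' adds information not in the original event.
(b) Not entailed — Ana froze the oil, not the van; the van belongs to the loading event.
(c) Entailed — every conjunct here is already in the original crossing event.
(d) Not entailed — 'was loading' is progressive on an accomplishment; it does not entail the completed 'loaded'.
(e) Entailed — the narrative places the crossing before the rinsing.
(f) Not entailed — the passage has Ana freezing the oil, not Jonas.

(c), (e)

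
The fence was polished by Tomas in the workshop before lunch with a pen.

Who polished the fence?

Tomas

'Tomas' marks the agent of the polishing event.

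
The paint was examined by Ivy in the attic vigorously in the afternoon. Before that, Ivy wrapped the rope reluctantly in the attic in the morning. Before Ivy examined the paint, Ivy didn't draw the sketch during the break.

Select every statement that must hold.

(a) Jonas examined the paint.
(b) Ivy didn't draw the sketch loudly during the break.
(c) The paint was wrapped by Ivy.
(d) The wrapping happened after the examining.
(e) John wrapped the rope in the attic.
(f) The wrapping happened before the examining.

(b), (f)

(a) Not entailed — the passage has Ivy examining the paint, not Jonas.
(b) Entailed — under negation, adding a further restriction is entailed: if no such drawing event occurred, none occurred loudly either.
(c) Not entailed — Ivy wrapped the rope, not the paint; the paint belongs to the examining event.
(d) Not entailed — the narrative places the wrapping before the examining, not after.
(e) Not entailed — the passage has Ivy wrapping the rope, not John.
(f) Entailed — the narrative places the wrapping before the examining.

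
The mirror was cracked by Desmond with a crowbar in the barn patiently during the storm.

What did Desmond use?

'with a crowbar' marks the instrument of the cracking event.

a crowbar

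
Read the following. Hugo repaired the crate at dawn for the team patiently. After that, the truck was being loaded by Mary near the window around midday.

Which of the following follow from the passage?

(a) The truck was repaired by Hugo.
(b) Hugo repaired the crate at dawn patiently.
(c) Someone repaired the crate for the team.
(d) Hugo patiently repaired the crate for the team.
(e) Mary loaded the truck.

(a) Not entailed — Hugo repaired the crate, not the truck; the truck belongs to the loading event.
(b) Entailed — every conjunct here is already in the original repairing event.
(c) Entailed — every conjunct here is already in the original repairing event.
(d) Entailed — this follows by dropping conjuncts from the repairing event's description.
(e) Not entailed — 'was loading' is progressive on an accomplishment; it does not entail the completed 'loaded'.

(b), (c), (d)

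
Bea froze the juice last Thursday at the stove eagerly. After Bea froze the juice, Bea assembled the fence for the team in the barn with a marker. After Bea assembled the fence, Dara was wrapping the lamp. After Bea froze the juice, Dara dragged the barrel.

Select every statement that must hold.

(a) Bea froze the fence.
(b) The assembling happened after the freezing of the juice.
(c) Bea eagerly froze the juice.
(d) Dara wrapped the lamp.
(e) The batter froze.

(b), (c)

(a) Not entailed — Bea froze the juice, not the fence; the fence belongs to the assembling event.
(b) Entailed — the narrative places the freezing before the assembling.
(c) Entailed — this follows by dropping conjuncts from the freezing event's description.
(d) Not entailed — 'was wrapping' is progressive on an accomplishment; it does not entail the completed 'wrapped'.
(e) Not entailed — the juice is what froze, not the batter.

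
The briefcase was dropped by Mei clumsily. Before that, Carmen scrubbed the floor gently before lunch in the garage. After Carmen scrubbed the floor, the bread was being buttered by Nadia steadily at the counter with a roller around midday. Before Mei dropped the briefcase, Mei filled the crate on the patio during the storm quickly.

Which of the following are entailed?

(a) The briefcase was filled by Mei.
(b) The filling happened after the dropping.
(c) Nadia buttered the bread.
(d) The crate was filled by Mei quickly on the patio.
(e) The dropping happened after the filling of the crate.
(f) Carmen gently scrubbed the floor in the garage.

(d), (e), (f)

(a) Not entailed — Mei filled the crate, not the briefcase; the briefcase belongs to the dropping event.
(b) Not entailed — the narrative places the filling before the dropping, not after.
(c) Not entailed — 'was buttering' is progressive on an accomplishment; it does not entail the completed 'buttered'.
(d) Entailed — dropping 'during the storm' leaves a sub-description the original still satisfies.
(e) Entailed — the narrative places the filling before the dropping.
(f) Entailed — the original entails any weakening of itself; this just drops 'before lunch'.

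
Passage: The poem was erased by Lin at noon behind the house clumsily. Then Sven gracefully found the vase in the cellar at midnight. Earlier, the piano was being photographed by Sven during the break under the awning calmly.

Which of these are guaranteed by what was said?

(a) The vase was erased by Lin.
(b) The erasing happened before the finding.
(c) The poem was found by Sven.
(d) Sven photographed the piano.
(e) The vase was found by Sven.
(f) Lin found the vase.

(a) Not entailed — Lin erased the poem, not the vase; the vase belongs to the finding event.
(b) Entailed — the narrative places the erasing before the finding.
(c) Not entailed — Sven found the vase, not the poem; the poem belongs to the erasing event.
(d) Not entailed — 'was photographing' is progressive on an accomplishment; it does not entail the completed 'photographed'.
(e) Entailed — this follows by dropping conjuncts from the finding event's description.
(f) Not entailed — the passage has Sven finding the vase, not Lin.

(b), (e)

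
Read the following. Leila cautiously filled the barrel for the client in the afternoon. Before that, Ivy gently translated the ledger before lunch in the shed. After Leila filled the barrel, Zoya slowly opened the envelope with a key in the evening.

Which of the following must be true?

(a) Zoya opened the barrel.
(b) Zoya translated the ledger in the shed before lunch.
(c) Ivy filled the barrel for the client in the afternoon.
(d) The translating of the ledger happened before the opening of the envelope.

(a) Not entailed — Zoya opened the envelope, not the barrel; the barrel belongs to the filling event.
(b) Not entailed — the passage has Ivy translating the ledger, not Zoya.
(c) Not entailed — the passage has Leila filling the barrel, not Ivy.
(d) Entailed — the narrative places the translating before the opening.

(d)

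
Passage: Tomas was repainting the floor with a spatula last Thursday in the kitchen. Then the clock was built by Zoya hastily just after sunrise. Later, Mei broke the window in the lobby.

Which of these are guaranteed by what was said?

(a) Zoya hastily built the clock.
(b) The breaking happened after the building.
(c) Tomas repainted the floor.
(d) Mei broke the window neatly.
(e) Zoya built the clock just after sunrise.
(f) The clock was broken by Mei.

(a), (b), (e)

(a) Entailed — the original entails any weakening of itself; this just drops 'just after sunrise'.
(b) Entailed — the narrative places the building before the breaking.
(c) Not entailed — 'was repainting' is progressive on an accomplishment; it does not entail the completed 'repainted'.
(d) Not entailed — 'neatly' adds information not in the original event.
(e) Entailed — dropping 'hastily' leaves a sub-description the original still satisfies.
(f) Not entailed — Mei broke the window, not the clock; the clock belongs to the building event.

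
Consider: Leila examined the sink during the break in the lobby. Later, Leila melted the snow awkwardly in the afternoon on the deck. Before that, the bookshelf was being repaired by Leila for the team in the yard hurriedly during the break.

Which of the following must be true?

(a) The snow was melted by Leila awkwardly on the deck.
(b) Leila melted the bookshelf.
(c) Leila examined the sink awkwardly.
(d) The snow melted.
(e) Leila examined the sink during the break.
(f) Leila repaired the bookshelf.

(a), (d), (e)

(a) Entailed — this follows by dropping conjuncts from the melting event's description.
(b) Not entailed — Leila melted the snow, not the bookshelf; the bookshelf belongs to the repairing event.
(c) Not entailed — 'awkwardly' adds information not in the original event.
(d) Entailed — 'Leila melted the snow' is causative; it entails the inchoative 'the snow melted'.
(e) Entailed — this follows by dropping conjuncts from the examining event's description.
(f) Not entailed — 'was repairing' is progressive on an accomplishment; it does not entail the completed 'repaired'.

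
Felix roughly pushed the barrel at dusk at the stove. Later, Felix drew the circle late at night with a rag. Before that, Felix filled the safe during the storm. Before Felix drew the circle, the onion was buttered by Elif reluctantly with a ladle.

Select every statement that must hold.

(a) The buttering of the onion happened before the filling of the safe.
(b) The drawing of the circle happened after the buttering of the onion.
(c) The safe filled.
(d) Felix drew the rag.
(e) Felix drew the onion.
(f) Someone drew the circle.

(a) Not entailed — the narrative doesn't order the buttering relative to the filling.
(b) Entailed — the narrative places the buttering before the drawing.
(c) Entailed — 'Felix filled the safe' is causative; it entails the inchoative 'the safe filled'.
(d) Not entailed — the rag is the instrument, not what was drawn.
(e) Not entailed — Felix drew the circle, not the onion; the onion belongs to the buttering event.
(f) Entailed — dropping 'late at night', 'with a rag' and generalizing the agent leaves a sub-description the original still satisfies.

(b), (c), (f)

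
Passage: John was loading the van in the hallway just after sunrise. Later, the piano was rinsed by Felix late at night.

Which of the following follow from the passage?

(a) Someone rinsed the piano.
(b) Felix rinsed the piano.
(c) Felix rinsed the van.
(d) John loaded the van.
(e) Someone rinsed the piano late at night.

(a) Entailed — dropping 'late at night' and generalizing the agent leaves a sub-description the original still satisfies.
(b) Entailed — dropping 'late at night' leaves a sub-description the original still satisfies.
(c) Not entailed — Felix rinsed the piano, not the van; the van belongs to the loading event.
(d) Not entailed — 'was loading' is progressive on an accomplishment; it does not entail the completed 'loaded'.
(e) Entailed — generalizing the agent leaves a sub-description the original still satisfies.

(a), (b), (e)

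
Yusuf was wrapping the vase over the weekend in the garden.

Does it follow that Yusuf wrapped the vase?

no

'was wrapping' is progressive; for an accomplishment like 'wrap the vase', it doesn't entail completion.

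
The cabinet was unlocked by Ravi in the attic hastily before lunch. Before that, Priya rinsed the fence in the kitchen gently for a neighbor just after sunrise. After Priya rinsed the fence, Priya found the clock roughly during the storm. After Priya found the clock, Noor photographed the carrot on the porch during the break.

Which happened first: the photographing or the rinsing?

The connectives place the rinsing before the photographing.

the rinsing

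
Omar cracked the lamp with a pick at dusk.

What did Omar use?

'with a pick' marks the instrument of the cracking event.

a pick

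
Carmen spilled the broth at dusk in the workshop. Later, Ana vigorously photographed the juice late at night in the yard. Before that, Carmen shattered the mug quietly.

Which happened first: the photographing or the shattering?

the shattering

The connectives place the shattering before the photographing.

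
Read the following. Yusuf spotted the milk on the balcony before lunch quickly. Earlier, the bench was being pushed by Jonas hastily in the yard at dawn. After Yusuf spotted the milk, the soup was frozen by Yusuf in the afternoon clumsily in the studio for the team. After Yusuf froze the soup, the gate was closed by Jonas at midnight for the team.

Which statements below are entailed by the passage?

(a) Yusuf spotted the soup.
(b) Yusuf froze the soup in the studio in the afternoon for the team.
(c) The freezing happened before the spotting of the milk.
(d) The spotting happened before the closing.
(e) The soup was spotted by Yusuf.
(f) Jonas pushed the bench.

(b), (d), (f)

(a) Not entailed — Yusuf spotted the milk, not the soup; the soup belongs to the freezing event.
(b) Entailed — every conjunct here is already in the original freezing event.
(c) Not entailed — the narrative places the spotting before the freezing, not after.
(d) Entailed — the narrative places the spotting before the closing.
(e) Not entailed — Yusuf spotted the milk, not the soup; the soup belongs to the freezing event.
(f) Entailed — 'push' is an activity; 'was pushing' entails that some pushing happened, so 'pushed' holds.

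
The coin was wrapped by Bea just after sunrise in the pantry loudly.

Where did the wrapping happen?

'in the pantry' marks the location of the wrapping event.

in the pantry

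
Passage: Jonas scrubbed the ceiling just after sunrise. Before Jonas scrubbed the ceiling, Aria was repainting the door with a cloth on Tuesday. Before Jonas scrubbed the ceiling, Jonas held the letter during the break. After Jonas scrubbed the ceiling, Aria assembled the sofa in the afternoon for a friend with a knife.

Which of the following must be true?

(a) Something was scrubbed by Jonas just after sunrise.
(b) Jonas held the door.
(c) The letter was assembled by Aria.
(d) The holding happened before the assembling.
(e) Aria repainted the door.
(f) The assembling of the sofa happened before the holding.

(a), (d)

(a) Entailed — the original entails any weakening of itself; this just generalizes the patient.
(b) Not entailed — Jonas held the letter, not the door; the door belongs to the repainting event.
(c) Not entailed — Aria assembled the sofa, not the letter; the letter belongs to the holding event.
(d) Entailed — the narrative places the holding before the assembling.
(e) Not entailed — 'was repainting' is progressive on an accomplishment; it does not entail the completed 'repainted'.
(f) Not entailed — the narrative places the holding before the assembling, not after.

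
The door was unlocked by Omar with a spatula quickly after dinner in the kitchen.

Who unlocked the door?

Omar

'Omar' marks the agent of the unlocking event.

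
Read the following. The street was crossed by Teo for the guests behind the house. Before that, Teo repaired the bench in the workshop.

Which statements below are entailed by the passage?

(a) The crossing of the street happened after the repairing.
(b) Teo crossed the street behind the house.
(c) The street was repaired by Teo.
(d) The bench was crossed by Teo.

(a), (b)

(a) Entailed — the narrative places the repairing before the crossing.
(b) Entailed — dropping 'for the guests' leaves a sub-description the original still satisfies.
(c) Not entailed — Teo repaired the bench, not the street; the street belongs to the crossing event.
(d) Not entailed — Teo crossed the street, not the bench; the bench belongs to the repairing event.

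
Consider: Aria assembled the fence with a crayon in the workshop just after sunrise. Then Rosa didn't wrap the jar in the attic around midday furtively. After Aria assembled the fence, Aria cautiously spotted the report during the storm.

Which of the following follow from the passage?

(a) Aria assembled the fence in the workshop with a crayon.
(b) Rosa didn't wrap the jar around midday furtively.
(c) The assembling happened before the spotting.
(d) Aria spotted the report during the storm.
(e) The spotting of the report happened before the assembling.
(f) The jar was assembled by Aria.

(a) Entailed — the original entails any weakening of itself; this just drops 'just after sunrise'.
(b) Not entailed — dropping 'in the attic' under negation is not valid — the original leaves open that Rosa wrapped the jar some other way.
(c) Entailed — the narrative places the assembling before the spotting.
(d) Entailed — this follows by dropping conjuncts from the spotting event's description.
(e) Not entailed — the narrative places the assembling before the spotting, not after.
(f) Not entailed — Aria assembled the fence, not the jar; the jar belongs to the wrapping event.

(a), (c), (d)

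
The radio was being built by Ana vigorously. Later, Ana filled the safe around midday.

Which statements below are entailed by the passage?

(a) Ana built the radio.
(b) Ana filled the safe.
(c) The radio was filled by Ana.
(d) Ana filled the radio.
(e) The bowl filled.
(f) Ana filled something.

(b), (f)

(a) Not entailed — 'was building' is progressive on an accomplishment; it does not entail the completed 'built'.
(b) Entailed — dropping 'around midday' leaves a sub-description the original still satisfies.
(c) Not entailed — Ana filled the safe, not the radio; the radio belongs to the building event.
(d) Not entailed — Ana filled the safe, not the radio; the radio belongs to the building event.
(e) Not entailed — the safe is what filled, not the bowl.
(f) Entailed — dropping 'around midday' and generalizing the patient leaves a sub-description the original still satisfies.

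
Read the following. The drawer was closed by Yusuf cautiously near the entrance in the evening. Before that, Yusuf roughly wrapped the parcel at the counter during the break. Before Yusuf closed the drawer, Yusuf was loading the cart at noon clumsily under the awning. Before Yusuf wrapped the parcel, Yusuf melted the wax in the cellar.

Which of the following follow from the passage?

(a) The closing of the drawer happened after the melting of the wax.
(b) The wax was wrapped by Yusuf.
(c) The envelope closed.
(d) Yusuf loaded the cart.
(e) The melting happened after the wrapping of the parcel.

(a)

(a) Entailed — the narrative places the melting before the closing.
(b) Not entailed — Yusuf wrapped the parcel, not the wax; the wax belongs to the melting event.
(c) Not entailed — the drawer is what closed, not the envelope.
(d) Not entailed — 'was loading' is progressive on an accomplishment; it does not entail the completed 'loaded'.
(e) Not entailed — the narrative places the melting before the wrapping, not after.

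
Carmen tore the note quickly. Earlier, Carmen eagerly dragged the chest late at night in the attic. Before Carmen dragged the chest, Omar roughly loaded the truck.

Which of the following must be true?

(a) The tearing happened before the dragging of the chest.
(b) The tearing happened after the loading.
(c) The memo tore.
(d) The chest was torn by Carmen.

(b)

(a) Not entailed — the narrative places the dragging before the tearing, not after.
(b) Entailed — the narrative places the loading before the tearing.
(c) Not entailed — the note is what tore, not the memo.
(d) Not entailed — Carmen tore the note, not the chest; the chest belongs to the dragging event.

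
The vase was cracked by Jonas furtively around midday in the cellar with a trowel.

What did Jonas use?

a trowel

'with a trowel' marks the instrument of the cracking event.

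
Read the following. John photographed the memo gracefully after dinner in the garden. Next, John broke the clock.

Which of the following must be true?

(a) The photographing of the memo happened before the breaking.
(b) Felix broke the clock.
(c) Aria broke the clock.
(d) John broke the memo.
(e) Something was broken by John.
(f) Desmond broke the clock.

(a) Entailed — the narrative places the photographing before the breaking.
(b) Not entailed — the passage has John breaking the clock, not Felix.
(c) Not entailed — the passage has John breaking the clock, not Aria.
(d) Not entailed — John broke the clock, not the memo; the memo belongs to the photographing event.
(e) Entailed — this follows by dropping conjuncts from the breaking event's description.
(f) Not entailed — the passage has John breaking the clock, not Desmond.

(a), (e)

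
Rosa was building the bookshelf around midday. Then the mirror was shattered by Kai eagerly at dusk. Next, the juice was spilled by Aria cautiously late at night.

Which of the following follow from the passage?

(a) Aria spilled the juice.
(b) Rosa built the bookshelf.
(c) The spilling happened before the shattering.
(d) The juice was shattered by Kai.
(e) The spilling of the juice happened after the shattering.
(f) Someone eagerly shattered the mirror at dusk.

(a) Entailed — every conjunct here is already in the original spilling event.
(b) Not entailed — 'was building' is progressive on an accomplishment; it does not entail the completed 'built'.
(c) Not entailed — the narrative places the shattering before the spilling, not after.
(d) Not entailed — Kai shattered the mirror, not the juice; the juice belongs to the spilling event.
(e) Entailed — the narrative places the shattering before the spilling.
(f) Entailed — every conjunct here is already in the original shattering event.

(a), (e), (f)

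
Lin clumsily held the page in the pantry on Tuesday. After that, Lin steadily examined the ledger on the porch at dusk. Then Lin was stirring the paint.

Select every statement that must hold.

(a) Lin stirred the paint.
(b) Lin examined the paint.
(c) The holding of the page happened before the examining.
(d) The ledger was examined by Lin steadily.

(a) Entailed — 'stir' is an activity; 'was stirring' entails that some stirring happened, so 'stirred' holds.
(b) Not entailed — Lin examined the ledger, not the paint; the paint belongs to the stirring event.
(c) Entailed — the narrative places the holding before the examining.
(d) Entailed — every conjunct here is already in the original examining event.

(a), (c), (d)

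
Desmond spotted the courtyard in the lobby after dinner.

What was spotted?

'the courtyard' marks the patient of the spotting event.

the courtyard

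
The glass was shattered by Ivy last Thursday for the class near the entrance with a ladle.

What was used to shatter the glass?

a ladle

'with a ladle' marks the instrument of the shattering event.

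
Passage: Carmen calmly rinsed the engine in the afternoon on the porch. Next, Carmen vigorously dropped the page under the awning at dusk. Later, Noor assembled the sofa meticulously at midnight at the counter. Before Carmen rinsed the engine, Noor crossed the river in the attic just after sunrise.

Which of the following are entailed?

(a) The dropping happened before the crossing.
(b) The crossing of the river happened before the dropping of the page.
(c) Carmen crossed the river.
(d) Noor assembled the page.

(b)

(a) Not entailed — the narrative places the crossing before the dropping, not after.
(b) Entailed — the narrative places the crossing before the dropping.
(c) Not entailed — the passage has Noor crossing the river, not Carmen.
(d) Not entailed — Noor assembled the sofa, not the page; the page belongs to the dropping event.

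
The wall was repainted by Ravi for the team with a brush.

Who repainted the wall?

Ravi

'Ravi' marks the agent of the repainting event.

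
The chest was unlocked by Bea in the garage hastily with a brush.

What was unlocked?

the chest

'the chest' marks the patient of the unlocking event.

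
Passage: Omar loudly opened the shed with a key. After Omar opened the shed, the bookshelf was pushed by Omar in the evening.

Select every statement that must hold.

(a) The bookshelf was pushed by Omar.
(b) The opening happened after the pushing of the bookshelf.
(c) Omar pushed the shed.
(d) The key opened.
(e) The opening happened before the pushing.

(a) Entailed — every conjunct here is already in the original pushing event.
(b) Not entailed — the narrative places the opening before the pushing, not after.
(c) Not entailed — Omar pushed the bookshelf, not the shed; the shed belongs to the opening event.
(d) Not entailed — the shed is what opened, not the key.
(e) Entailed — the narrative places the opening before the pushing.

(a), (e)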